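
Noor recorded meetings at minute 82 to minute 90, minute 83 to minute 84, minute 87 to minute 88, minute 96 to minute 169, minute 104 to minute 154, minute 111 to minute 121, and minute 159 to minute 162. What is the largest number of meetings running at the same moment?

Walk the sorted start/end points keeping a running depth.
The depth first hits 3 at minute 111.

3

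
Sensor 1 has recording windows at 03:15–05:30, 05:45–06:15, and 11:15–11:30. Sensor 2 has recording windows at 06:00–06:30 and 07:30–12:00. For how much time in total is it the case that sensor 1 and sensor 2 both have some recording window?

A ∩ B = 06:00–06:15, 11:15–11:30.
Total: 15 min + 15 min = 30 min.

30 min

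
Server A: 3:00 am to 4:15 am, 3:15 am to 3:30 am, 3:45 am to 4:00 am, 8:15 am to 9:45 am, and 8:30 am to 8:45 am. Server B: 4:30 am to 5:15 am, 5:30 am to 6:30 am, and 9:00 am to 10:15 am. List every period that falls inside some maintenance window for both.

Merge the first list: 3:00 am–4:15 am, 8:15 am–9:45 am.
3:00 am–4:15 am falls entirely outside B.
8:15 am–9:45 am overlaps B on 9:00 am–9:45 am.

9:00 am–9:45 am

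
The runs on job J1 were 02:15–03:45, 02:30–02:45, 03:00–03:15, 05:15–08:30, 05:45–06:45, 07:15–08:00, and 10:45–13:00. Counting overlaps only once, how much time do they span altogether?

7 h

Merged: 02:15–03:45, 05:15–08:30, 10:45–13:00.
Lengths: 1 h 30 min + 3 h 15 min + 2 h 15 min = 7 h.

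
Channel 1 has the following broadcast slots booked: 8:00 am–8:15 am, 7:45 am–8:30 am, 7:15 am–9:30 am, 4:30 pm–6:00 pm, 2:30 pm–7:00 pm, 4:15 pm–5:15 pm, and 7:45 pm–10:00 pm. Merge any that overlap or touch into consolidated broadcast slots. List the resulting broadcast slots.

7:15 am-9:30 am, 2:30 pm-7:00 pm, 7:45 pm-10:00 pm

Sort by start: 7:15 am-9:30 am, 7:45 am-8:30 am, 8:00 am-8:15 am, 2:30 pm-7:00 pm, 4:15 pm-5:15 pm, 4:30 pm-6:00 pm, 7:45 pm-10:00 pm.
7:45 am-8:30 am overlaps/touches 7:15 am-9:30 am → extend to 7:15 am-9:30 am.
8:00 am-8:15 am overlaps/touches 7:15 am-9:30 am → extend to 7:15 am-9:30 am.
2:30 pm-7:00 pm is disjoint → start new block.
4:15 pm-5:15 pm overlaps/touches 2:30 pm-7:00 pm → extend to 2:30 pm-7:00 pm.
4:30 pm-6:00 pm overlaps/touches 2:30 pm-7:00 pm → extend to 2:30 pm-7:00 pm.
7:45 pm-10:00 pm is disjoint → start new block.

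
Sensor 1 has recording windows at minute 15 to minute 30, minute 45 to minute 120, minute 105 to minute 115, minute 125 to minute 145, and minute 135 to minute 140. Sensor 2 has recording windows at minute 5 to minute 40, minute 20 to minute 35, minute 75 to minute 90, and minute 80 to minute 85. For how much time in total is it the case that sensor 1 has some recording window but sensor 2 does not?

80 minutes

Merge the first list: minute 15 to minute 30, minute 45 to minute 120, minute 125 to minute 145.
Merge the second list: minute 5 to minute 40, minute 75 to minute 90.
A \ B = minute 45 to minute 75, minute 90 to minute 120, minute 125 to minute 145.
Total: 30 minutes + 30 minutes + 20 minutes = 80 minutes.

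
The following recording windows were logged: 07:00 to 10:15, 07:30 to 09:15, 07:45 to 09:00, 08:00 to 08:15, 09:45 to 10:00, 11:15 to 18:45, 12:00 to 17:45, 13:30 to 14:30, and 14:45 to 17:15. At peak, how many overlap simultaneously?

4

Sweep endpoints in order; track running count of active intervals.
Peak of 4 reached at 08:00.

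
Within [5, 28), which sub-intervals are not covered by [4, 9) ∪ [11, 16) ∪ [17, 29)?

[9, 11) ∪ [16, 17)

The merged coverage is [4, 9), [11, 16), [17, 29).
Uncovered inside [5, 28): [9, 11), [16, 17).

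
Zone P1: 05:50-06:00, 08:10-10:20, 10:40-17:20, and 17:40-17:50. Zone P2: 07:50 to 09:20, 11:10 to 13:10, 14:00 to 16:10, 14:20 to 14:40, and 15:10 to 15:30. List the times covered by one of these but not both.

05:50–06:00, 07:50–08:10, 09:20–10:20, 10:40–11:10, 13:10–14:00, 16:10–17:20, 17:40–17:50

Second set merges to 07:50–09:20, 11:10–13:10, 14:00–16:10.
A \ B = 05:50–06:00, 09:20–10:20, 10:40–11:10, 13:10–14:00, 16:10–17:20, 17:40–17:50.
B \ A = 07:50–08:10.
Union of the two gives the symmetric difference.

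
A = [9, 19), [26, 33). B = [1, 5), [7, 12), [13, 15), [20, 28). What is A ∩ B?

[9, 19) ∩ B → [9, 12), [13, 15).
[26, 33) ∩ B → [26, 28).

[9, 12) ∪ [13, 15) ∪ [26, 28)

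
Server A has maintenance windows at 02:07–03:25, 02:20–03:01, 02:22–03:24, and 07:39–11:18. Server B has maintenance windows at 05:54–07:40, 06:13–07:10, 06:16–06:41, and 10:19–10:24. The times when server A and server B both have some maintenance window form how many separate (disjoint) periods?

2

A, merged: 02:07–03:25, 07:39–11:18.
B, merged: 05:54–07:40, 10:19–10:24.
A ∩ B = 07:39–07:40, 10:19–10:24.
That is 2 disjoint pieces.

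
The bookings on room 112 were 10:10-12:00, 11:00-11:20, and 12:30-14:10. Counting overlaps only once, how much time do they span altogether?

Merged: 10:10–12:00, 12:30–14:10.
Lengths: 1 h 50 min + 1 h 40 min = 3 h 30 min.

3 h 30 min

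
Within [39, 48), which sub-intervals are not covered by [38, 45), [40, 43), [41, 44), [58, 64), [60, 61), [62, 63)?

[45, 48)

The merged coverage is [38, 45), [58, 64).
Gaps within [39, 48): [45, 48).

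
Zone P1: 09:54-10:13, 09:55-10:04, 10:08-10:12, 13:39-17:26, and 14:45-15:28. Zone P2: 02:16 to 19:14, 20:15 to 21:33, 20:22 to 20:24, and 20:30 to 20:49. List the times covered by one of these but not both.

02:16–09:54, 10:13–13:39, 17:26–19:14, 20:15–21:33

A, merged: 09:54–10:13, 13:39–17:26.
B, merged: 02:16–19:14, 20:15–21:33.
A but not B: none.
B but not A: 02:16–09:54, 10:13–13:39, 17:26–19:14, 20:15–21:33.
Combining gives A △ B.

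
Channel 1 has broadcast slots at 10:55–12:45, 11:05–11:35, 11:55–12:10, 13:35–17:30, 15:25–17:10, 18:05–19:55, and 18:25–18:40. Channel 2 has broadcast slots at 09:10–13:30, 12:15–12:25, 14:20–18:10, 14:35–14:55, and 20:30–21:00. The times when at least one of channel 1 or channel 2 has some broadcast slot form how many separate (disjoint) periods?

First set merges to 10:55–12:45, 13:35–17:30, 18:05–19:55.
Second set merges to 09:10–13:30, 14:20–18:10, 20:30–21:00.
A ∪ B = 09:10–13:30, 13:35–19:55, 20:30–21:00.
That is 3 disjoint pieces.

3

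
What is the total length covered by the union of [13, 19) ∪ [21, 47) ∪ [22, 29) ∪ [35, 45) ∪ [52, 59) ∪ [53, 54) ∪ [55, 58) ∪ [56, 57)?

39

Merged: [13, 19), [21, 47), [52, 59).
Lengths: 6 + 26 + 7 = 39.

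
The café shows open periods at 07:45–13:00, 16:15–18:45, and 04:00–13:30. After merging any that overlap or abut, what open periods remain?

Sort by start: 04:00-13:30, 07:45-13:00, 16:15-18:45.
07:45-13:00 overlaps/touches 04:00-13:30 → extend to 04:00-13:30.
16:15-18:45 is disjoint → start new block.

04:00-13:30, 16:15-18:45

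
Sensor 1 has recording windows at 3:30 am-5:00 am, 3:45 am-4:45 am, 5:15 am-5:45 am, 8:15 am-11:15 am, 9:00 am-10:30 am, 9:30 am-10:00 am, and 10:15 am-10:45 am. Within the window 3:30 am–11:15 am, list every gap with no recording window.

5:00 am–5:15 am, 5:45 am–8:15 am

The merged coverage is 3:30 am–5:00 am, 5:15 am–5:45 am, 8:15 am–11:15 am.
Complement within 3:30 am–11:15 am: 5:00 am–5:15 am, 5:45 am–8:15 am.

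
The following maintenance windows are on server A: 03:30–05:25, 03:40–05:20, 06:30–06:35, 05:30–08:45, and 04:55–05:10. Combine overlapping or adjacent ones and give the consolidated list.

03:30-05:25, 05:30-08:45

Sort by start: 03:30-05:25, 03:40-05:20, 04:55-05:10, 05:30-08:45, 06:30-06:35.
03:40-05:20 overlaps/touches 03:30-05:25 → extend to 03:30-05:25.
04:55-05:10 overlaps/touches 03:30-05:25 → extend to 03:30-05:25.
05:30-08:45 is disjoint → start new block.
06:30-06:35 overlaps/touches 05:30-08:45 → extend to 05:30-08:45.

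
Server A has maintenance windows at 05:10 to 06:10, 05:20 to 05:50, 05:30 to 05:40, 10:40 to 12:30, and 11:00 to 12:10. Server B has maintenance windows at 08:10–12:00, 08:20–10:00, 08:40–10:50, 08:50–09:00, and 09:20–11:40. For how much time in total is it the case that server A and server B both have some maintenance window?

Merge the first list: 05:10–06:10, 10:40–12:30.
Merge the second list: 08:10–12:00.
A ∩ B = 10:40–12:00.
Total: 1 h 20 min.

1 h 20 min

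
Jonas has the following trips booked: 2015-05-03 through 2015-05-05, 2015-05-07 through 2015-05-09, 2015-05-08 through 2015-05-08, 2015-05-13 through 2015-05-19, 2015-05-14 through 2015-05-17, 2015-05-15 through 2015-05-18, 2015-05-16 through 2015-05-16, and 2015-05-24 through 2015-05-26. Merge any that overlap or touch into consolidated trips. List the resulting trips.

2015-05-07 through 2015-05-09 is disjoint → start new block.
2015-05-08 through 2015-05-08 overlaps/touches 2015-05-07 through 2015-05-09 → extend to 2015-05-07 through 2015-05-09.
2015-05-13 through 2015-05-19 is disjoint → start new block.
2015-05-14 through 2015-05-17 overlaps/touches 2015-05-13 through 2015-05-19 → extend to 2015-05-13 through 2015-05-19.
2015-05-15 through 2015-05-18 overlaps/touches 2015-05-13 through 2015-05-19 → extend to 2015-05-13 through 2015-05-19.
2015-05-16 through 2015-05-16 overlaps/touches 2015-05-13 through 2015-05-19 → extend to 2015-05-13 through 2015-05-19.
2015-05-24 through 2015-05-26 is disjoint → start new block.

2015-05-03 through 2015-05-05, 2015-05-07 through 2015-05-09, 2015-05-13 through 2015-05-19, 2015-05-24 through 2015-05-26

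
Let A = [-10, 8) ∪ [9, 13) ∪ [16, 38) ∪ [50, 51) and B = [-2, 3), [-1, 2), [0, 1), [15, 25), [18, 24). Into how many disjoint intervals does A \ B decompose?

5

Merge the second list: [-2, 3), [15, 25).
A \ B = [-10, -2), [3, 8), [9, 13), [25, 38), [50, 51).
That is 5 disjoint pieces.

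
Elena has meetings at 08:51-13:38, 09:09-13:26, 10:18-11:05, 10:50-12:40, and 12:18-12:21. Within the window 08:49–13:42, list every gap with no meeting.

08:49–08:51, 13:38–13:42

After merging, the occupied span is 08:51–13:38.
Complement within 08:49–13:42: 08:49–08:51, 13:38–13:42.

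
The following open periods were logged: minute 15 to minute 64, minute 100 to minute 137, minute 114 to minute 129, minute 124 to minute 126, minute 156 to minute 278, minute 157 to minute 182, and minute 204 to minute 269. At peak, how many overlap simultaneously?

Sweep endpoints in order; track running count of active intervals.
Peak of 3 reached at minute 124.

3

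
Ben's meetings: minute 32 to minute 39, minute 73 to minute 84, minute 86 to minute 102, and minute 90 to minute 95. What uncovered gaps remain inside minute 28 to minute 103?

minute 28 to minute 32, minute 39 to minute 73, minute 84 to minute 86, minute 102 to minute 103

After merging, the occupied span is minute 32 to minute 39, minute 73 to minute 84, minute 86 to minute 102.
Uncovered inside minute 28 to minute 103: minute 28 to minute 32, minute 39 to minute 73, minute 84 to minute 86, minute 102 to minute 103.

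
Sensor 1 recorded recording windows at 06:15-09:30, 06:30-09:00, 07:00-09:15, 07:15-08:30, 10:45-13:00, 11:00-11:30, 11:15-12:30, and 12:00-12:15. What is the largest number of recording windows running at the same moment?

4

Walk the sorted start/end points keeping a running depth.
The depth first hits 4 at 07:15.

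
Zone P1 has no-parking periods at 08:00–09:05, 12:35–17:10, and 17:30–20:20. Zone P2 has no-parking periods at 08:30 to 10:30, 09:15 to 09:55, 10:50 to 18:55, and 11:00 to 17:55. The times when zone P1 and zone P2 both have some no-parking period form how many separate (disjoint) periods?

Merge the second list: 08:30–10:30, 10:50–18:55.
A ∩ B = 08:30–09:05, 12:35–17:10, 17:30–18:55.
That is 3 disjoint pieces.

3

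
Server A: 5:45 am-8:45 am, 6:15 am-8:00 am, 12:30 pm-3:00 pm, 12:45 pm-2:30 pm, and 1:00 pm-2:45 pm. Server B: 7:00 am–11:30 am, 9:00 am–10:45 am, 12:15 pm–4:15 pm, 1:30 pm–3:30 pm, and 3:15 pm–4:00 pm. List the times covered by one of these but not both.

A, merged: 5:45 am–8:45 am, 12:30 pm–3:00 pm.
B, merged: 7:00 am–11:30 am, 12:15 pm–4:15 pm.
Only in the first: 5:45 am–7:00 am.
Only in the second: 8:45 am–11:30 am, 12:15 pm–12:30 pm, 3:00 pm–4:15 pm.
Together these are the periods covered by exactly one.

5:45 am–7:00 am, 8:45 am–11:30 am, 12:15 pm–12:30 pm, 3:00 pm–4:15 pm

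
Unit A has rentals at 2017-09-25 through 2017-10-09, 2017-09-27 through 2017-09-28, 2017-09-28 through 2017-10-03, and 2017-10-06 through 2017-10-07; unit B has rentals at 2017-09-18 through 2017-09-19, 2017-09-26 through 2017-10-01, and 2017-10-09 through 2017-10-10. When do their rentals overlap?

2017-09-26 through 2017-10-01, 2017-10-09 through 2017-10-09

Merge the first list: 2017-09-25 through 2017-10-09.
2017-09-25 through 2017-10-09 overlaps B on 2017-09-26 through 2017-10-01, 2017-10-09 through 2017-10-09.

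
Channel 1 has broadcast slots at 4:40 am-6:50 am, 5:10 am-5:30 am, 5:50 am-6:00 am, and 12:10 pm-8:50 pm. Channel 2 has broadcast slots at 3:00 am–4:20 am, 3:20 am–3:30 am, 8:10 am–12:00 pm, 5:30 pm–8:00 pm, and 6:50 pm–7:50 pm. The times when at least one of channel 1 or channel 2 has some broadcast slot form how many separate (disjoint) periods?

4

Merge the first list: 4:40 am–6:50 am, 12:10 pm–8:50 pm.
Merge the second list: 3:00 am–4:20 am, 8:10 am–12:00 pm, 5:30 pm–8:00 pm.
A ∪ B = 3:00 am–4:20 am, 4:40 am–6:50 am, 8:10 am–12:00 pm, 12:10 pm–8:50 pm.
That is 4 disjoint pieces.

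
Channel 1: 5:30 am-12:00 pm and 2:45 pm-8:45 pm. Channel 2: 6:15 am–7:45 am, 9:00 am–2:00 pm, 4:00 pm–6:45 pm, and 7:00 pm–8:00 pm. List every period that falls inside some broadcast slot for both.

5:30 am–12:00 pm ∩ B → 6:15 am–7:45 am, 9:00 am–12:00 pm.
2:45 pm–8:45 pm ∩ B → 4:00 pm–6:45 pm, 7:00 pm–8:00 pm.

6:15 am–7:45 am, 9:00 am–12:00 pm, 4:00 pm–6:45 pm, 7:00 pm–8:00 pm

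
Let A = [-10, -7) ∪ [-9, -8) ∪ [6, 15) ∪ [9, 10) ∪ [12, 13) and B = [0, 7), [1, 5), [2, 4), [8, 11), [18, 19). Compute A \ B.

Merge the first list: [-10, -7), [6, 15).
Merge the second list: [0, 7), [8, 11), [18, 19).
[-10, -7): nothing removed.
[6, 15) \ B = [7, 8), [11, 15).

[-10, -7) ∪ [7, 8) ∪ [11, 15)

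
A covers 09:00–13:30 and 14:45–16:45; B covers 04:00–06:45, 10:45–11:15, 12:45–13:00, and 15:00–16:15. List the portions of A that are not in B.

09:00–13:30 minus B → 09:00–10:45, 11:15–12:45, 13:00–13:30.
14:45–16:45 minus B → 14:45–15:00, 16:15–16:45.

09:00–10:45, 11:15–12:45, 13:00–13:30, 14:45–15:00, 16:15–16:45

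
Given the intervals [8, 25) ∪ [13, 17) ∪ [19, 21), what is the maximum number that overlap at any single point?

2

Walk the sorted start/end points keeping a running depth.
The depth first hits 2 at 13.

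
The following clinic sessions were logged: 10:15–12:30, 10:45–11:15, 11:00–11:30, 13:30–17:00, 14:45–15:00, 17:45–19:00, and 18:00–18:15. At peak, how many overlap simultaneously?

3

Sweep endpoints in order; track running count of active intervals.
Peak of 3 reached at 11:00.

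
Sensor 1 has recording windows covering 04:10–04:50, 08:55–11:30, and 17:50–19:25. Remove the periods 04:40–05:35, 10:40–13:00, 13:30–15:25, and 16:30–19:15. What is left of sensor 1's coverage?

04:10–04:40, 08:55–10:40, 19:15–19:25

04:10–04:50 \ B = 04:10–04:40.
08:55–11:30 \ B = 08:55–10:40.
17:50–19:25 \ B = 19:15–19:25.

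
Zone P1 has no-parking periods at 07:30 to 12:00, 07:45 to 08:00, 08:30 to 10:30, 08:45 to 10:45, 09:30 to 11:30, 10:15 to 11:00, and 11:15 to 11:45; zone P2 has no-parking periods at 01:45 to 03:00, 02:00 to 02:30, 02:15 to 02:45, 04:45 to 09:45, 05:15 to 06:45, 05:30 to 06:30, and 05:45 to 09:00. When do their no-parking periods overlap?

Merge the first list: 07:30–12:00.
Merge the second list: 01:45–03:00, 04:45–09:45.
07:30–12:00 overlaps B on 07:30–09:45.

07:30–09:45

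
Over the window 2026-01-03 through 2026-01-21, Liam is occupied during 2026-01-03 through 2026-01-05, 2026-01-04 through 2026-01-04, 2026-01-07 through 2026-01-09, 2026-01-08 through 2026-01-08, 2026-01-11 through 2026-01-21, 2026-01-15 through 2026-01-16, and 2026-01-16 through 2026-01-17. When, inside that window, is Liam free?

The merged coverage is 2026-01-03 through 2026-01-05, 2026-01-07 through 2026-01-09, 2026-01-11 through 2026-01-21.
Complement within 2026-01-03 through 2026-01-21: 2026-01-06 through 2026-01-06, 2026-01-10 through 2026-01-10.

2026-01-06 through 2026-01-06, 2026-01-10 through 2026-01-10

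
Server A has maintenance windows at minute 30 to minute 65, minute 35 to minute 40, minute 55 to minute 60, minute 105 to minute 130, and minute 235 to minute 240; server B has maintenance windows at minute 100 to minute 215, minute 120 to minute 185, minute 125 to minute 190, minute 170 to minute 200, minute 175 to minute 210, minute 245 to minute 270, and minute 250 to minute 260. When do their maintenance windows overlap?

minute 105 to minute 130

A, merged: minute 30 to minute 65, minute 105 to minute 130, minute 235 to minute 240.
B, merged: minute 100 to minute 215, minute 245 to minute 270.
minute 30 to minute 65 falls entirely outside B.
minute 105 to minute 130 overlaps B on minute 105 to minute 130.
minute 235 to minute 240 falls entirely outside B.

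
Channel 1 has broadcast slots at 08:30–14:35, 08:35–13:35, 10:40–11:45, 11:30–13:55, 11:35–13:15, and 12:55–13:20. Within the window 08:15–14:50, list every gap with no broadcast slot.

08:15-08:30, 14:35-14:50

Covered (merged): 08:30-14:35.
Gaps within 08:15-14:50: 08:15-08:30, 14:35-14:50.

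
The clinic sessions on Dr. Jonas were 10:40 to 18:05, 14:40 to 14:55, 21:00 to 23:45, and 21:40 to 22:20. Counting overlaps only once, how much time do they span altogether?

10 h 10 min

Merged: 10:40–18:05, 21:00–23:45.
Lengths: 7 h 25 min + 2 h 45 min = 10 h 10 min.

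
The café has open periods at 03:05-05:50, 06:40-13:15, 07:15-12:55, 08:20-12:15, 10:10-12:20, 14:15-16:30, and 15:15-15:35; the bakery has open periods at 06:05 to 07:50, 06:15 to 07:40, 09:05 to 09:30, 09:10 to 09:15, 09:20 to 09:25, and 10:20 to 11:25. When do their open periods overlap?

First set merges to 03:05-05:50, 06:40-13:15, 14:15-16:30.
Second set merges to 06:05-07:50, 09:05-09:30, 10:20-11:25.
03:05-05:50 falls entirely outside B.
06:40-13:15 overlaps B on 06:40-07:50, 09:05-09:30, 10:20-11:25.
14:15-16:30 falls entirely outside B.

06:40-07:50, 09:05-09:30, 10:20-11:25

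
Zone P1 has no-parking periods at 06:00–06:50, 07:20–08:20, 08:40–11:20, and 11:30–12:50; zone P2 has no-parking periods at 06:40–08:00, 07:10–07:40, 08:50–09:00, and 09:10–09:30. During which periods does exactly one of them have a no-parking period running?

Second set merges to 06:40-08:00, 08:50-09:00, 09:10-09:30.
A but not B: 06:00-06:40, 08:00-08:20, 08:40-08:50, 09:00-09:10, 09:30-11:20, 11:30-12:50.
B but not A: 06:50-07:20.
Combining gives A △ B.

06:00-06:40, 06:50-07:20, 08:00-08:20, 08:40-08:50, 09:00-09:10, 09:30-11:20, 11:30-12:50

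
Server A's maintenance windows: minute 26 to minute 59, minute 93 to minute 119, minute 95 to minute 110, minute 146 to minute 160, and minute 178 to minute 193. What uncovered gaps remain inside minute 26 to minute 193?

minute 59 to minute 93, minute 119 to minute 146, minute 160 to minute 178

Covered (merged): minute 26 to minute 59, minute 93 to minute 119, minute 146 to minute 160, minute 178 to minute 193.
Uncovered inside minute 26 to minute 193: minute 59 to minute 93, minute 119 to minute 146, minute 160 to minute 178.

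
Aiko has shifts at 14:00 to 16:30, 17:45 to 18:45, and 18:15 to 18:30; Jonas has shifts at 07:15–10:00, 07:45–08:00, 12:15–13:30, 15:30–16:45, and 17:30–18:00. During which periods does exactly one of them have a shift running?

07:15–10:00, 12:15–13:30, 14:00–15:30, 16:30–16:45, 17:30–17:45, 18:00–18:45

A, merged: 14:00–16:30, 17:45–18:45.
B, merged: 07:15–10:00, 12:15–13:30, 15:30–16:45, 17:30–18:00.
Only in the first: 14:00–15:30, 18:00–18:45.
Only in the second: 07:15–10:00, 12:15–13:30, 16:30–16:45, 17:30–17:45.
Together these are the periods covered by exactly one.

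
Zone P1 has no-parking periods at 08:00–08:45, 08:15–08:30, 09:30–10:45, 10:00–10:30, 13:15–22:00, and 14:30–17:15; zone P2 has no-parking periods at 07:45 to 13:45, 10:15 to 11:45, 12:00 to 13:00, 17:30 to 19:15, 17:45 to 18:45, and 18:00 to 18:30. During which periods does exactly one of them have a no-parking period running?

07:45–08:00, 08:45–09:30, 10:45–13:15, 13:45–17:30, 19:15–22:00

A, merged: 08:00–08:45, 09:30–10:45, 13:15–22:00.
B, merged: 07:45–13:45, 17:30–19:15.
Only in the first: 13:45–17:30, 19:15–22:00.
Only in the second: 07:45–08:00, 08:45–09:30, 10:45–13:15.
Together these are the periods covered by exactly one.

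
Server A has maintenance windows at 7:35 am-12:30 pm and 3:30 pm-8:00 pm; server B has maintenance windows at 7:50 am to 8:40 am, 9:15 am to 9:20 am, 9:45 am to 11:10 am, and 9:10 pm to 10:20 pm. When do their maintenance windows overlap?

7:35 am–12:30 pm ∩ B → 7:50 am–8:40 am, 9:15 am–9:20 am, 9:45 am–11:10 am.
3:30 pm–8:00 pm meets no B interval.

7:50 am–8:40 am, 9:15 am–9:20 am, 9:45 am–11:10 am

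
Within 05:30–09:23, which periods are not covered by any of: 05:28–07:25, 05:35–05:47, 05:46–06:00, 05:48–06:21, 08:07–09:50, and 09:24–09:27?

After merging, the occupied span is 05:28–07:25, 08:07–09:50.
Gaps within 05:30–09:23: 07:25–08:07.

07:25–08:07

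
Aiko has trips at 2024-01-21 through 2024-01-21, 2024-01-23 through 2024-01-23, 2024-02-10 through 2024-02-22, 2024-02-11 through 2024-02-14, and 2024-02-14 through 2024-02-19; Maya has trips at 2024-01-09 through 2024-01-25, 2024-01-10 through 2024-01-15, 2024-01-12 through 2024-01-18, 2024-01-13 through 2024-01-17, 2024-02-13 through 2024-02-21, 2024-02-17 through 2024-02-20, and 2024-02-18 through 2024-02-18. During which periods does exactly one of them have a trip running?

Merge the first list: 2024-01-21 through 2024-01-21, 2024-01-23 through 2024-01-23, 2024-02-10 through 2024-02-22.
Merge the second list: 2024-01-09 through 2024-01-25, 2024-02-13 through 2024-02-21.
A but not B: 2024-02-10 through 2024-02-12, 2024-02-22 through 2024-02-22.
B but not A: 2024-01-09 through 2024-01-20, 2024-01-22 through 2024-01-22, 2024-01-24 through 2024-01-25.
Combining gives A △ B.

2024-01-09 through 2024-01-20, 2024-01-22 through 2024-01-22, 2024-01-24 through 2024-01-25, 2024-02-10 through 2024-02-12, 2024-02-22 through 2024-02-22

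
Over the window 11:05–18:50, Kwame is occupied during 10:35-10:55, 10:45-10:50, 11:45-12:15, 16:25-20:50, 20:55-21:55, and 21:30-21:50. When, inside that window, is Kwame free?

Covered (merged): 10:35-10:55, 11:45-12:15, 16:25-20:50, 20:55-21:55.
Uncovered inside 11:05-18:50: 11:05-11:45, 12:15-16:25.

11:05-11:45, 12:15-16:25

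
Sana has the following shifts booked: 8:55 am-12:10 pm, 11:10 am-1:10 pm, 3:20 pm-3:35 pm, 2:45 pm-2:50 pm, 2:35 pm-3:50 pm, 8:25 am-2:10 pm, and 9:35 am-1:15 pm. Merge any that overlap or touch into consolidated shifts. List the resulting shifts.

8:25 am–2:10 pm, 2:35 pm–3:50 pm

Sort by start: 8:25 am–2:10 pm, 8:55 am–12:10 pm, 9:35 am–1:15 pm, 11:10 am–1:10 pm, 2:35 pm–3:50 pm, 2:45 pm–2:50 pm, 3:20 pm–3:35 pm.
8:55 am–12:10 pm overlaps/touches 8:25 am–2:10 pm → extend to 8:25 am–2:10 pm.
9:35 am–1:15 pm overlaps/touches 8:25 am–2:10 pm → extend to 8:25 am–2:10 pm.
11:10 am–1:10 pm overlaps/touches 8:25 am–2:10 pm → extend to 8:25 am–2:10 pm.
2:35 pm–3:50 pm is disjoint → start new block.
2:45 pm–2:50 pm overlaps/touches 2:35 pm–3:50 pm → extend to 2:35 pm–3:50 pm.
3:20 pm–3:35 pm overlaps/touches 2:35 pm–3:50 pm → extend to 2:35 pm–3:50 pm.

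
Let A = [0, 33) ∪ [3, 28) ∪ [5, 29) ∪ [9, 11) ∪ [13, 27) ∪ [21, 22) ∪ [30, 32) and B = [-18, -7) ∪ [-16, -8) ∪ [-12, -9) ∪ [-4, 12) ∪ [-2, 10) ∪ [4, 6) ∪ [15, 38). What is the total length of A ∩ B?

30

First set merges to [0, 33).
Second set merges to [-18, -7), [-4, 12), [15, 38).
A ∩ B = [0, 12), [15, 33).
Total: 12 + 18 = 30.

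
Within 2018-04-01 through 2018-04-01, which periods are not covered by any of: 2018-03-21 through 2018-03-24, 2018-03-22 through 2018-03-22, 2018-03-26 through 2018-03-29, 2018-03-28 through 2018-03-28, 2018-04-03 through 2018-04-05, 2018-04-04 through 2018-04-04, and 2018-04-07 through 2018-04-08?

2018-04-01 through 2018-04-01

Covered (merged): 2018-03-21 through 2018-03-24, 2018-03-26 through 2018-03-29, 2018-04-03 through 2018-04-05, 2018-04-07 through 2018-04-08.
Uncovered inside 2018-04-01 through 2018-04-01: 2018-04-01 through 2018-04-01.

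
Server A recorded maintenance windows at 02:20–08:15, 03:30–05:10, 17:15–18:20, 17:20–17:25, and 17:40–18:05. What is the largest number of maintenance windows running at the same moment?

At 03:30, 2 of the intervals are simultaneously active.
No point has more.

2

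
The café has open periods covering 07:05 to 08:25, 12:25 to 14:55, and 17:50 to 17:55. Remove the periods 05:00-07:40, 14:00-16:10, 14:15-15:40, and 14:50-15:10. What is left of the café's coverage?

07:40-08:25, 12:25-14:00, 17:50-17:55

B, merged: 05:00-07:40, 14:00-16:10.
07:05-08:25 minus B → 07:40-08:25.
12:25-14:55 minus B → 12:25-14:00.
17:50-17:55: no B overlap → unchanged.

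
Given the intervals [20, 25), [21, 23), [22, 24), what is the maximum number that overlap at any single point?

Walk the sorted start/end points keeping a running depth.
The depth first hits 3 at 22.

3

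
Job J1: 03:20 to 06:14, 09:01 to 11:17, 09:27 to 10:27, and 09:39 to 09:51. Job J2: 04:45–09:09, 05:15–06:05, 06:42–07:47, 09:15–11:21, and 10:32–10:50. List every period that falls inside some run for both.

04:45-06:14, 09:01-09:09, 09:15-11:17

First set merges to 03:20-06:14, 09:01-11:17.
Second set merges to 04:45-09:09, 09:15-11:21.
03:20-06:14 meets the second set on 04:45-06:14.
09:01-11:17 meets the second set on 09:01-09:09, 09:15-11:17.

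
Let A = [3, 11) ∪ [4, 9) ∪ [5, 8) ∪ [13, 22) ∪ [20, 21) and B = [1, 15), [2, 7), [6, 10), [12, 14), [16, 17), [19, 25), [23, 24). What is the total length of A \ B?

A, merged: [3, 11), [13, 22).
B, merged: [1, 15), [16, 17), [19, 25).
A \ B = [15, 16), [17, 19).
Total: 1 + 2 = 3.

3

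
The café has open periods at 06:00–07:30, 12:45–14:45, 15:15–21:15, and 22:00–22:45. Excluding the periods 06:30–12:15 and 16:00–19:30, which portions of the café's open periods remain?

06:00–07:30 \ B = 06:00–06:30.
12:45–14:45: nothing removed.
15:15–21:15 \ B = 15:15–16:00, 19:30–21:15.
22:00–22:45: nothing removed.

06:00–06:30, 12:45–14:45, 15:15–16:00, 19:30–21:15, 22:00–22:45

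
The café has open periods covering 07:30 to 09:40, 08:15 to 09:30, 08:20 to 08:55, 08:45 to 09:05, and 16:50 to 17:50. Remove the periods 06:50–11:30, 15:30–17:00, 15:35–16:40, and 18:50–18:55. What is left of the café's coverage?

17:00–17:50

Merge the first list: 07:30–09:40, 16:50–17:50.
Merge the second list: 06:50–11:30, 15:30–17:00, 18:50–18:55.
07:30–09:40 lies entirely inside B → drops out.
16:50–17:50 with B removed leaves 17:00–17:50.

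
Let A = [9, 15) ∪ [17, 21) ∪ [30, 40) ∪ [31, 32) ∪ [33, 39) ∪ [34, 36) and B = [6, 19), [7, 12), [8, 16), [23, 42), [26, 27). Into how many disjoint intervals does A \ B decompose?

First set merges to [9, 15), [17, 21), [30, 40).
Second set merges to [6, 19), [23, 42).
A \ B = [19, 21).
That is 1 disjoint piece.

1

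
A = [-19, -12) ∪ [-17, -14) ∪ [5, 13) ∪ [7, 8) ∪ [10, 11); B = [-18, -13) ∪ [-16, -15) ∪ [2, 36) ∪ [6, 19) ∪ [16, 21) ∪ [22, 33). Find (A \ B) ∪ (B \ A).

First set merges to [-19, -12), [5, 13).
Second set merges to [-18, -13), [2, 36).
A but not B: [-19, -18), [-13, -12).
B but not A: [2, 5), [13, 36).
Combining gives A △ B.

[-19, -18) ∪ [-13, -12) ∪ [2, 5) ∪ [13, 36)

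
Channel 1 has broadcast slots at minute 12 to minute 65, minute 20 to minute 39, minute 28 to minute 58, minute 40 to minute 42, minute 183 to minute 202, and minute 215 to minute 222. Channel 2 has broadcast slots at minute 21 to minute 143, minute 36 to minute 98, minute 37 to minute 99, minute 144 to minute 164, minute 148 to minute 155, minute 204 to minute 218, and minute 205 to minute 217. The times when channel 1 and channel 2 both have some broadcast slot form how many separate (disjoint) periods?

Merge the first list: minute 12 to minute 65, minute 183 to minute 202, minute 215 to minute 222.
Merge the second list: minute 21 to minute 143, minute 144 to minute 164, minute 204 to minute 218.
A ∩ B = minute 21 to minute 65, minute 215 to minute 218.
That is 2 disjoint pieces.

2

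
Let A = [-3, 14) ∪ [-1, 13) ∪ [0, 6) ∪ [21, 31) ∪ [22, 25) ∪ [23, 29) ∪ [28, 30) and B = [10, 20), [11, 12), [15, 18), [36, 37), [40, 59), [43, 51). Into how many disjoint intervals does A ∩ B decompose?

1

Merge the first list: [-3, 14), [21, 31).
Merge the second list: [10, 20), [36, 37), [40, 59).
A ∩ B = [10, 14).
That is 1 disjoint piece.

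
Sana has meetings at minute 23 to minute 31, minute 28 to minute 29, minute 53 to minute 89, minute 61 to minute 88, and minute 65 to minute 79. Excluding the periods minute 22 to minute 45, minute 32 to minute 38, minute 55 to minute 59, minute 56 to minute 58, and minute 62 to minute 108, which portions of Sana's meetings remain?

minute 53 to minute 55, minute 59 to minute 62

Merge the first list: minute 23 to minute 31, minute 53 to minute 89.
Merge the second list: minute 22 to minute 45, minute 55 to minute 59, minute 62 to minute 108.
minute 23 to minute 31 lies entirely inside B → drops out.
minute 53 to minute 89 with B removed leaves minute 53 to minute 55, minute 59 to minute 62.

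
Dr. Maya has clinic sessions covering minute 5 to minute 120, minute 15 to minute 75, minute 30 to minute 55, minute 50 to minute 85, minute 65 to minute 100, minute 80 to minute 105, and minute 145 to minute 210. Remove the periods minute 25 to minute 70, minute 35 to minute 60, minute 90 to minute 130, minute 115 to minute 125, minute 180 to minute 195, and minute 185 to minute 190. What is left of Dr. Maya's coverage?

minute 5 to minute 25, minute 70 to minute 90, minute 145 to minute 180, minute 195 to minute 210

First set merges to minute 5 to minute 120, minute 145 to minute 210.
Second set merges to minute 25 to minute 70, minute 90 to minute 130, minute 180 to minute 195.
minute 5 to minute 120 minus B → minute 5 to minute 25, minute 70 to minute 90.
minute 145 to minute 210 minus B → minute 145 to minute 180, minute 195 to minute 210.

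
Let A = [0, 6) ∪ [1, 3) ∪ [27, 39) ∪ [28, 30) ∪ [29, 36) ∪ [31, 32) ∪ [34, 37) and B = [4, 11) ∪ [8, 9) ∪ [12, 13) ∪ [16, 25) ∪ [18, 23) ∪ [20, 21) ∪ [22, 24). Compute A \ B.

[0, 4) ∪ [27, 39)

Merge the first list: [0, 6), [27, 39).
Merge the second list: [4, 11), [12, 13), [16, 25).
[0, 6) \ B = [0, 4).
[27, 39): nothing removed.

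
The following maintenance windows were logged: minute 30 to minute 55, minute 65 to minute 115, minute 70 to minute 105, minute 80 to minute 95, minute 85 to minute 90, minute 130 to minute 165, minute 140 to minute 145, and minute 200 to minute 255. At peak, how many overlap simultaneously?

4

Walk the sorted start/end points keeping a running depth.
The depth first hits 4 at minute 85.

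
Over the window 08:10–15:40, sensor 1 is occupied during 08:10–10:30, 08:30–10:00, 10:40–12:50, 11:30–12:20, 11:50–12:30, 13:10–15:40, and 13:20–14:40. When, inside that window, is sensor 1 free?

10:30-10:40, 12:50-13:10

After merging, the occupied span is 08:10-10:30, 10:40-12:50, 13:10-15:40.
Uncovered inside 08:10-15:40: 10:30-10:40, 12:50-13:10.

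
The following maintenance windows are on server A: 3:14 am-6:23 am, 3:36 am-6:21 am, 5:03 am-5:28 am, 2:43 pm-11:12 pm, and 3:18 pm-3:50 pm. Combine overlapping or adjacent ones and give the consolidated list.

3:36 am–6:21 am overlaps/touches 3:14 am–6:23 am → extend to 3:14 am–6:23 am.
5:03 am–5:28 am overlaps/touches 3:14 am–6:23 am → extend to 3:14 am–6:23 am.
2:43 pm–11:12 pm is disjoint → start new block.
3:18 pm–3:50 pm overlaps/touches 2:43 pm–11:12 pm → extend to 2:43 pm–11:12 pm.

3:14 am–6:23 am, 2:43 pm–11:12 pm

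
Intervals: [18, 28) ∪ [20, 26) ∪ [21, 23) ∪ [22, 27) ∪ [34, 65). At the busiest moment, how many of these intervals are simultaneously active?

4

Sweep endpoints in order; track running count of active intervals.
Peak of 4 reached at 22.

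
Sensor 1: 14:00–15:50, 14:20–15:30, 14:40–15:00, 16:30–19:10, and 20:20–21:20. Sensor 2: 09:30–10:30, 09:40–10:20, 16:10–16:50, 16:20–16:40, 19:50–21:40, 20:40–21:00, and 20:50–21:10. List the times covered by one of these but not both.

09:30-10:30, 14:00-15:50, 16:10-16:30, 16:50-19:10, 19:50-20:20, 21:20-21:40

First set merges to 14:00-15:50, 16:30-19:10, 20:20-21:20.
Second set merges to 09:30-10:30, 16:10-16:50, 19:50-21:40.
Only in the first: 14:00-15:50, 16:50-19:10.
Only in the second: 09:30-10:30, 16:10-16:30, 19:50-20:20, 21:20-21:40.
Together these are the periods covered by exactly one.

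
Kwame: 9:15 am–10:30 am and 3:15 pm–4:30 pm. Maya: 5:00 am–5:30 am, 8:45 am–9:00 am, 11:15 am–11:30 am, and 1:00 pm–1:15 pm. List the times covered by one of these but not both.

A \ B = 9:15 am-10:30 am, 3:15 pm-4:30 pm.
B \ A = 5:00 am-5:30 am, 8:45 am-9:00 am, 11:15 am-11:30 am, 1:00 pm-1:15 pm.
Union of the two gives the symmetric difference.

5:00 am-5:30 am, 8:45 am-9:00 am, 9:15 am-10:30 am, 11:15 am-11:30 am, 1:00 pm-1:15 pm, 3:15 pm-4:30 pm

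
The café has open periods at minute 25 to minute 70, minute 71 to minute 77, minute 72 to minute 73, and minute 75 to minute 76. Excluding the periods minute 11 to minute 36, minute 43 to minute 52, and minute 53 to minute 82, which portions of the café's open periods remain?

minute 36 to minute 43, minute 52 to minute 53

A, merged: minute 25 to minute 70, minute 71 to minute 77.
minute 25 to minute 70 with B removed leaves minute 36 to minute 43, minute 52 to minute 53.
minute 71 to minute 77 lies entirely inside B → drops out.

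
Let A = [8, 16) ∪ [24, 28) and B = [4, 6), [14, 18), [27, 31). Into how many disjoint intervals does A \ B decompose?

A \ B = [8, 14), [24, 27).
That is 2 disjoint pieces.

2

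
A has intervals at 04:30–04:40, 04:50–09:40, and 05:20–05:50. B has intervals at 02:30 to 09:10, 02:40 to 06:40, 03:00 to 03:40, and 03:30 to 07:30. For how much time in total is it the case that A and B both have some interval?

Merge the first list: 04:30–04:40, 04:50–09:40.
Merge the second list: 02:30–09:10.
A ∩ B = 04:30–04:40, 04:50–09:10.
Total: 10 min + 4 h 20 min = 4 h 30 min.

4 h 30 min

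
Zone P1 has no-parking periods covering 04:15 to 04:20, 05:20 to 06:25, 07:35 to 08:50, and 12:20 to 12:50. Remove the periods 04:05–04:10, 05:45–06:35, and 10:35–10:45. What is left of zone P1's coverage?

04:15–04:20, 05:20–05:45, 07:35–08:50, 12:20–12:50

04:15–04:20: no B overlap → unchanged.
05:20–06:25 minus B → 05:20–05:45.
07:35–08:50: no B overlap → unchanged.
12:20–12:50: no B overlap → unchanged.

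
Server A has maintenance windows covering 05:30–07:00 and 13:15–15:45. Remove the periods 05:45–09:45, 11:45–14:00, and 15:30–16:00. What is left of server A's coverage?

05:30–07:00 with B removed leaves 05:30–05:45.
13:15–15:45 with B removed leaves 14:00–15:30.

05:30–05:45, 14:00–15:30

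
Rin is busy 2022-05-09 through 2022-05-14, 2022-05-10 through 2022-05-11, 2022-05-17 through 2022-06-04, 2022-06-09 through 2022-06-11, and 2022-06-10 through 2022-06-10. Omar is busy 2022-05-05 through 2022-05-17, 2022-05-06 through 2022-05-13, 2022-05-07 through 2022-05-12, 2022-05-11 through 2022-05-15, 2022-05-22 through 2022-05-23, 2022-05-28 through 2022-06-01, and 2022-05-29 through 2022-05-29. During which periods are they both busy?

2022-05-09 through 2022-05-14, 2022-05-17 through 2022-05-17, 2022-05-22 through 2022-05-23, 2022-05-28 through 2022-06-01

A, merged: 2022-05-09 through 2022-05-14, 2022-05-17 through 2022-06-04, 2022-06-09 through 2022-06-11.
B, merged: 2022-05-05 through 2022-05-17, 2022-05-22 through 2022-05-23, 2022-05-28 through 2022-06-01.
2022-05-09 through 2022-05-14 meets the second set on 2022-05-09 through 2022-05-14.
2022-05-17 through 2022-06-04 meets the second set on 2022-05-17 through 2022-05-17, 2022-05-22 through 2022-05-23, 2022-05-28 through 2022-06-01.
2022-06-09 through 2022-06-11: no overlap with the second set.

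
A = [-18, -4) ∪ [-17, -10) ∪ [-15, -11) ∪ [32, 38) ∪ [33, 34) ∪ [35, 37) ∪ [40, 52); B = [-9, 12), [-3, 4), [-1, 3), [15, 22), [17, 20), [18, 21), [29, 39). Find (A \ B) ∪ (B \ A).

Merge the first list: [-18, -4), [32, 38), [40, 52).
Merge the second list: [-9, 12), [15, 22), [29, 39).
A but not B: [-18, -9), [40, 52).
B but not A: [-4, 12), [15, 22), [29, 32), [38, 39).
Combining gives A △ B.

[-18, -9) ∪ [-4, 12) ∪ [15, 22) ∪ [29, 32) ∪ [38, 39) ∪ [40, 52)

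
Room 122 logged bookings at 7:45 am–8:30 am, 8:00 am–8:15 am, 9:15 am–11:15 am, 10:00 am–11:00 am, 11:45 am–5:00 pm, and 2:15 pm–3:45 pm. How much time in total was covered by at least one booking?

8 h

Merged: 7:45 am–8:30 am, 9:15 am–11:15 am, 11:45 am–5:00 pm.
Lengths: 45 min + 2 h + 5 h 15 min = 8 h.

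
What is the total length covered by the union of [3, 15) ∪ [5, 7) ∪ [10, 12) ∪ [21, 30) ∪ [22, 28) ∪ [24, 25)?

Merged: [3, 15), [21, 30).
Lengths: 12 + 9 = 21.

21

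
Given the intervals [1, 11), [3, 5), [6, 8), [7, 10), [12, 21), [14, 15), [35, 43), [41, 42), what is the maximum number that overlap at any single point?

At 7, 3 of the intervals are simultaneously active.
No point has more.

3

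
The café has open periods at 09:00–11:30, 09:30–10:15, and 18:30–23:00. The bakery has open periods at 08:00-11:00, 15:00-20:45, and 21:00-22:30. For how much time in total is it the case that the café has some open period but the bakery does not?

1 h 15 min

Merge the first list: 09:00–11:30, 18:30–23:00.
A \ B = 11:00–11:30, 20:45–21:00, 22:30–23:00.
Total: 30 min + 15 min + 30 min = 1 h 15 min.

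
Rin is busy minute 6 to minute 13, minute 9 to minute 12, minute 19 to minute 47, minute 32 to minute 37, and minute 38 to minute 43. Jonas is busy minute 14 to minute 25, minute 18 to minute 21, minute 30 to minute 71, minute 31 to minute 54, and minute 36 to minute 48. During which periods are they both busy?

First set merges to minute 6 to minute 13, minute 19 to minute 47.
Second set merges to minute 14 to minute 25, minute 30 to minute 71.
minute 6 to minute 13: no overlap with the second set.
minute 19 to minute 47 meets the second set on minute 19 to minute 25, minute 30 to minute 47.

minute 19 to minute 25, minute 30 to minute 47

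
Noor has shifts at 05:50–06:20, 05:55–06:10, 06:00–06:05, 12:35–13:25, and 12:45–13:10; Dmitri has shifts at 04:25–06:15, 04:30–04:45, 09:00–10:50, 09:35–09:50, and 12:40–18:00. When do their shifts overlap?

05:50-06:15, 12:40-13:25

First set merges to 05:50-06:20, 12:35-13:25.
Second set merges to 04:25-06:15, 09:00-10:50, 12:40-18:00.
05:50-06:20 ∩ B → 05:50-06:15.
12:35-13:25 ∩ B → 12:40-13:25.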